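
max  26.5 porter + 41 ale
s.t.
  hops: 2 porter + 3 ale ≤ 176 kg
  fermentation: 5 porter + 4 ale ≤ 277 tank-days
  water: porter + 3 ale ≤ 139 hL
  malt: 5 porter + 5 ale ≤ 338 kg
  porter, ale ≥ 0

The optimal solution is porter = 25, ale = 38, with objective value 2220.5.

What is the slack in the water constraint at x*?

0

water used = 1·25 + 3·38 = 139; slack = 139 − 139 = 0.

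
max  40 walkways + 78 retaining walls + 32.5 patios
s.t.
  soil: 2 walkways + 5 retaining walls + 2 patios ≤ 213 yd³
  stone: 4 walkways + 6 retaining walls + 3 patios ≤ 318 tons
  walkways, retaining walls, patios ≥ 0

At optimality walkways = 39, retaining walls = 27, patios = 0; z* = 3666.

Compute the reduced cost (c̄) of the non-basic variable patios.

Check each constraint at x*: soil 213/213 (tight); stone 318/318 (tight).
From A_Bᵀ y = c: 2·y_soil + 4·y_stone = 40; 5·y_soil + 6·y_stone = 78.
This yields shadow prices y_soil = 9, y_stone = 5.5.
Reduced cost of patios: c₃ − yᵀa₃ = 32.5 − (9·2 + 5.5·3) = 32.5 − 34.5 = -2.

-2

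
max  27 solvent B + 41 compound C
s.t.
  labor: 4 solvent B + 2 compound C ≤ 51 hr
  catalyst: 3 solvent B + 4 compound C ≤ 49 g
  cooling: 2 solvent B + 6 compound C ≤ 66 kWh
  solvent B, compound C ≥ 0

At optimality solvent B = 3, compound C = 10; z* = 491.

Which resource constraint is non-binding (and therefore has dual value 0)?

labor: 32/51 (slack 19)
catalyst: 49/49 (binding)
cooling: 66/66 (binding)
By complementary slackness, a constraint with positive slack has shadow price 0 → labor.

labor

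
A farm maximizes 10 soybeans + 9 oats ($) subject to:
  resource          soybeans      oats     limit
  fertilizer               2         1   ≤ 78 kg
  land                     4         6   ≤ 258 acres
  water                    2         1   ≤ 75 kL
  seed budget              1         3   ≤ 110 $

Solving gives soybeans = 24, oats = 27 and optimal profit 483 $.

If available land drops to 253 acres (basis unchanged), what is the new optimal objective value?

478

Binding: land and water. Non-binding: fertilizer (3 unused), seed budget (5 unused).
By complementary slackness, y = 0 for the non-binding constraints.
Dual feasibility on the basic columns requires 4·y_land + 2·y_water = 10, 6·y_land + 1·y_water = 9.
→ y_land = 1 and y_water = 3.
Δz = y_land·Δb = 1 × (-5) = -5, so new z* = 483 − 5 = 478.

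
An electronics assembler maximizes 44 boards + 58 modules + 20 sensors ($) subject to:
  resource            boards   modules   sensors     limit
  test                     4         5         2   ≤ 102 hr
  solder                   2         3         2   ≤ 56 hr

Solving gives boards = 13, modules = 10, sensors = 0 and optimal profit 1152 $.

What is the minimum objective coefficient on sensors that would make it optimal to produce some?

28

Check each constraint at x*: test 102/102 (tight); solder 56/56 (tight).
The binding rows give the dual system: 4·y_test + 2·y_solder = 44 and 5·y_test + 3·y_solder = 58.
→ y_test = 8 and y_solder = 6.
sensors enters the basis when its profit ≥ yᵀa₃ = 8·2 + 6·2 = 28.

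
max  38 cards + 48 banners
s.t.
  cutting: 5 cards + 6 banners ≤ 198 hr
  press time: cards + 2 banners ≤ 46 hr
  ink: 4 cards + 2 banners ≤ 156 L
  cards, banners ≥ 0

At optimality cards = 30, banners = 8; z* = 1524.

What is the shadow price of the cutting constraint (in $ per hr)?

7

At the optimum: cutting uses 198 of 198 (binding); press time uses 46 of 46 (binding); ink uses 136 of 156 (slack = 20).
Slack constraints have shadow price 0 (complementary slackness).
The binding rows give the dual system: 5·y_cutting + 1·y_press time = 38 and 6·y_cutting + 2·y_press time = 48.
Solving: y_cutting = 7, y_press time = 3.
Shadow price of cutting = 7.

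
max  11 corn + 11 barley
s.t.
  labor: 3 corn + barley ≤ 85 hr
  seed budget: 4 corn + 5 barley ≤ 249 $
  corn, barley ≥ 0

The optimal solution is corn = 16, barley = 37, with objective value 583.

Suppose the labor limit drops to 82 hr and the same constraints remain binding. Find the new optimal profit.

580

Check each constraint at x*: labor 85/85 (tight); seed budget 249/249 (tight).
Dual feasibility on the basic columns requires 3·y_labor + 4·y_seed budget = 11, 1·y_labor + 5·y_seed budget = 11.
→ y_labor = 1 and y_seed budget = 2.
Δz = y_labor·Δb = 1 × (-3) = -3, so new z* = 583 − 3 = 580.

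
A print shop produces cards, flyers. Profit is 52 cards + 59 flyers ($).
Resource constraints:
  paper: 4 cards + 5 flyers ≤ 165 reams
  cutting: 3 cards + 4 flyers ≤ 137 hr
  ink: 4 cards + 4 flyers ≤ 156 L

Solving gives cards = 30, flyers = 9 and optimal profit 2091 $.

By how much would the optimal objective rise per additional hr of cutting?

0

At the optimum: paper uses 165 of 165 (binding); cutting uses 126 of 137 (slack = 11); ink uses 156 of 156 (binding).
By complementary slackness, y = 0 for the non-binding constraint.
From A_Bᵀ y = c: 4·y_paper + 4·y_ink = 52; 5·y_paper + 4·y_ink = 59.
→ y_paper = 7 and y_ink = 6.
Shadow price of cutting = 0.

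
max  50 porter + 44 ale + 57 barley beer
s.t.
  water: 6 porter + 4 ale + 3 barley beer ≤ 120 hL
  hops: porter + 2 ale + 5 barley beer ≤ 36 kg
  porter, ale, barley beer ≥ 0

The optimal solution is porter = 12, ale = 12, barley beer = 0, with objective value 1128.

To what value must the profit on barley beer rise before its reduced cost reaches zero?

Both water and hops are binding at x*.
The binding rows give the dual system: 6·y_water + 1·y_hops = 50 and 4·y_water + 2·y_hops = 44.
This yields shadow prices y_water = 7, y_hops = 8.
barley beer enters the basis when its profit ≥ yᵀa₃ = 7·3 + 8·5 = 61.

61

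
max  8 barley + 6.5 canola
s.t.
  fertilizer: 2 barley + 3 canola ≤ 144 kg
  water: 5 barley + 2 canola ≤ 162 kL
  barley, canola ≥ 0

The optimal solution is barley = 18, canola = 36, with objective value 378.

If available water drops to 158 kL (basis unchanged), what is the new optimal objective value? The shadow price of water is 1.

374

Δb = -4, so new z* = 378 + (1)·(-4) = 378 − 4 = 374.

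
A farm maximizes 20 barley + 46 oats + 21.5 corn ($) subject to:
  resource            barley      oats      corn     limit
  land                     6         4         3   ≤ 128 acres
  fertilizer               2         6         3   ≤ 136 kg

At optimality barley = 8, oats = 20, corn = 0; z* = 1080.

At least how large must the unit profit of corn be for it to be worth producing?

24

At the optimum: land uses 128 of 128 (binding); fertilizer uses 136 of 136 (binding).
From A_Bᵀ y = c: 6·y_land + 2·y_fertilizer = 20; 4·y_land + 6·y_fertilizer = 46.
Solving: y_land = 1, y_fertilizer = 7.
corn enters the basis when its profit ≥ yᵀa₃ = 1·3 + 7·3 = 24.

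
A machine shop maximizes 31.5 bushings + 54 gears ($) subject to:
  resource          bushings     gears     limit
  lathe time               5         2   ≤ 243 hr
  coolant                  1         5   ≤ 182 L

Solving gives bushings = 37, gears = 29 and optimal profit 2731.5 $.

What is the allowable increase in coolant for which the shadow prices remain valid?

Binding constraints: lathe time, coolant. The basis is B = [[5,2],[1,5]] with det 23.
Per unit increase in coolant, x* moves by d = (-0.087, 0.2174).
The basis stays optimal until bushings reaches 0; allowable increase = 425.5 L.

425.5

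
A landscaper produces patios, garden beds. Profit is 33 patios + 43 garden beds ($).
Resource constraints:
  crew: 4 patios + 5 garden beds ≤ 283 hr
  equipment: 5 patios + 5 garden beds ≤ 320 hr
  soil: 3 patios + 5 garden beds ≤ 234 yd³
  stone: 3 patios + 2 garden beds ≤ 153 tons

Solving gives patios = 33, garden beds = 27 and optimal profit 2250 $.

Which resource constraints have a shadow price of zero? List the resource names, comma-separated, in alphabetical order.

crew: 267/283 (slack 16)
equipment: 300/320 (slack 20)
soil: 234/234 (binding)
stone: 153/153 (binding)
By complementary slackness, a constraint with positive slack has shadow price 0 → crew, equipment.

crew, equipment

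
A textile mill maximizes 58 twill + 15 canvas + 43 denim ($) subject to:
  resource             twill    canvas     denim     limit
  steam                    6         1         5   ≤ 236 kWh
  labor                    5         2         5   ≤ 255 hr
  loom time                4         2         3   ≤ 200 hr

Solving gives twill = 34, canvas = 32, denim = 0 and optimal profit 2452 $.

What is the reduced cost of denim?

Binding: steam and loom time. Non-binding: labor (21 unused).
Since labor is not tight, its dual is 0.
Dual feasibility on the basic columns requires 6·y_steam + 4·y_loom time = 58, 1·y_steam + 2·y_loom time = 15.
Solving: y_steam = 7, y_loom time = 4.
Reduced cost of denim: c₃ − yᵀa₃ = 43 − (7·5 + 4·3) = 43 − 47 = -4.

-4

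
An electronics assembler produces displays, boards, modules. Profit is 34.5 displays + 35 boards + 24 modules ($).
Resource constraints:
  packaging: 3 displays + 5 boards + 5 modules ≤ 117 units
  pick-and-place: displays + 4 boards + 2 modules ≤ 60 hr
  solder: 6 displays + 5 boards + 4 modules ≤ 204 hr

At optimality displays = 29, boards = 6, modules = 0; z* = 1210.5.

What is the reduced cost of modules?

-6.5

Binding: packaging and solder. Non-binding: pick-and-place (7 unused).
Slack constraints have shadow price 0 (complementary slackness).
From A_Bᵀ y = c: 3·y_packaging + 6·y_solder = 34.5; 5·y_packaging + 5·y_solder = 35.
Solving: y_packaging = 2.5, y_solder = 4.5.
Reduced cost of modules: c₃ − yᵀa₃ = 24 − (2.5·5 + 4.5·4) = 24 − 30.5 = -6.5.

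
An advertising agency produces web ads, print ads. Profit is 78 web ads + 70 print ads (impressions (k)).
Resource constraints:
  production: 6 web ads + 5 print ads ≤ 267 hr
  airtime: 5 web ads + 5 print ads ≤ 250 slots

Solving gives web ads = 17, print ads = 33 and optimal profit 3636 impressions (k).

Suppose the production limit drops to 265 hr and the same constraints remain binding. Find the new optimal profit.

At the optimum: production uses 267 of 267 (binding); airtime uses 250 of 250 (binding).
The binding rows give the dual system: 6·y_production + 5·y_airtime = 78 and 5·y_production + 5·y_airtime = 70.
→ y_production = 8 and y_airtime = 6.
Δz = y_production·Δb = 8 × (-2) = -16, so new z* = 3636 − 16 = 3620.

3620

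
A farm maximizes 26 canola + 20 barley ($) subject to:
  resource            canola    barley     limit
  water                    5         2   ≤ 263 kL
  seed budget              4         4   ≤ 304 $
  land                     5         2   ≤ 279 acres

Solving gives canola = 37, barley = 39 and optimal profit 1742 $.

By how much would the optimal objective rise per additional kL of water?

2

At the optimum: water uses 263 of 263 (binding); seed budget uses 304 of 304 (binding); land uses 263 of 279 (slack = 16).
Since land is not tight, its dual is 0.
The binding rows give the dual system: 5·y_water + 4·y_seed budget = 26 and 2·y_water + 4·y_seed budget = 20.
→ y_water = 2 and y_seed budget = 4.
Shadow price of water = 2.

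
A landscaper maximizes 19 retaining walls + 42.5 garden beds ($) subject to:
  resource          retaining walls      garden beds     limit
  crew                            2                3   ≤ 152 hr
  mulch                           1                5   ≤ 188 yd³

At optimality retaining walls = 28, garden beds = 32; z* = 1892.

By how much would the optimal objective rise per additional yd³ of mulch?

4

At the optimum: crew uses 152 of 152 (binding); mulch uses 188 of 188 (binding).
The binding rows give the dual system: 2·y_crew + 1·y_mulch = 19 and 3·y_crew + 5·y_mulch = 42.5.
Solving: y_crew = 7.5, y_mulch = 4.
Shadow price of mulch = 4.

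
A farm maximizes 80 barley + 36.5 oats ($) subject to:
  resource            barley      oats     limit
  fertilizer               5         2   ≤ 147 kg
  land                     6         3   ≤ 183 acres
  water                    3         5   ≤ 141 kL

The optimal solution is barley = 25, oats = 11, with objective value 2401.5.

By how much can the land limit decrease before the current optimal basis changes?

6.6

Binding constraints: fertilizer, land. The basis is B = [[5,2],[6,3]] with det 3.
Per unit decrease in land, x* moves by d = (0.6667, -1.6667).
The basis stays optimal until oats reaches 0; allowable decrease = 6.6 acres.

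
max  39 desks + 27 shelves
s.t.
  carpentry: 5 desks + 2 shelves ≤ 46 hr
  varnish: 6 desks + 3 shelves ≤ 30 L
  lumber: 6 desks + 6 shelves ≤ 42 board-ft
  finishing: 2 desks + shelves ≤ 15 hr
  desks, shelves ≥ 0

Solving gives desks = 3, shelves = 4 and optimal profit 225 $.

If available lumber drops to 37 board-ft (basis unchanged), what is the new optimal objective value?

At the optimum: carpentry uses 23 of 46 (slack = 23); varnish uses 30 of 30 (binding); lumber uses 42 of 42 (binding); finishing uses 10 of 15 (slack = 5).
By complementary slackness, y = 0 for the non-binding constraints.
From A_Bᵀ y = c: 6·y_varnish + 6·y_lumber = 39; 3·y_varnish + 6·y_lumber = 27.
This yields shadow prices y_varnish = 4, y_lumber = 2.5.
Δz = y_lumber·Δb = 2.5 × (-5) = -12.5, so new z* = 225 − 12.5 = 212.5.

212.5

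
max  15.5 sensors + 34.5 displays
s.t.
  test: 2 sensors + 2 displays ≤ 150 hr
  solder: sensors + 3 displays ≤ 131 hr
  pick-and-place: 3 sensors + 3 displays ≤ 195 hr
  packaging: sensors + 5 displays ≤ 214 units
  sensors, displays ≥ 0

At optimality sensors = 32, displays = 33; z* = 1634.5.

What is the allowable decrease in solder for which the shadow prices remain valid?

Binding constraints: solder, pick-and-place. The basis is B = [[1,3],[3,3]] with det -6.
Per unit decrease in solder, x* moves by d = (0.5, -0.5).
The basis stays optimal until displays reaches 0; allowable decrease = 66 hr.

66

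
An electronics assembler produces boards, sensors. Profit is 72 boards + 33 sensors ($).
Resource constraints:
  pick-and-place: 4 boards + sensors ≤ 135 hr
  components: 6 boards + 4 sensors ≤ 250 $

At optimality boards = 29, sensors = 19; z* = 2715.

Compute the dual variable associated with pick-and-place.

Both pick-and-place and components are binding at x*.
Dual feasibility on the basic columns requires 4·y_pick-and-place + 6·y_components = 72, 1·y_pick-and-place + 4·y_components = 33.
Solving: y_pick-and-place = 9, y_components = 6.
Shadow price of pick-and-place = 9.

9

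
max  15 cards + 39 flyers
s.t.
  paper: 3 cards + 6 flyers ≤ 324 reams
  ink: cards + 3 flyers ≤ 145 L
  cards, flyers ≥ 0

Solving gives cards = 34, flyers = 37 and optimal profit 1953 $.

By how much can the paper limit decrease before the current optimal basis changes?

34

Binding constraints: paper, ink. The basis is B = [[3,6],[1,3]] with det 3.
Per unit decrease in paper, x* moves by d = (-1, 0.3333).
The basis stays optimal until cards reaches 0; allowable decrease = 34 reams.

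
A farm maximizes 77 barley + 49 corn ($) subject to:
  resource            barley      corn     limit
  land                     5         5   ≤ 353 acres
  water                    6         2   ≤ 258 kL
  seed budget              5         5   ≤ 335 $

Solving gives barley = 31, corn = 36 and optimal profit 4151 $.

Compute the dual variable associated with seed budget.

7

Binding: water and seed budget. Non-binding: land (18 unused).
By complementary slackness, y = 0 for the non-binding constraint.
From A_Bᵀ y = c: 6·y_water + 5·y_seed budget = 77; 2·y_water + 5·y_seed budget = 49.
Solving: y_water = 7, y_seed budget = 7.
Shadow price of seed budget = 7.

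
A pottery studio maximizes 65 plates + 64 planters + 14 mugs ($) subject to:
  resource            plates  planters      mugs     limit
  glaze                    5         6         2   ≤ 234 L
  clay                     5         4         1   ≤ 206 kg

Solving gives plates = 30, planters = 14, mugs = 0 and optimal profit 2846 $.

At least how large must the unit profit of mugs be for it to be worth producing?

Check each constraint at x*: glaze 234/234 (tight); clay 206/206 (tight).
From A_Bᵀ y = c: 5·y_glaze + 5·y_clay = 65; 6·y_glaze + 4·y_clay = 64.
Solving: y_glaze = 6, y_clay = 7.
mugs enters the basis when its profit ≥ yᵀa₃ = 6·2 + 7·1 = 19.

19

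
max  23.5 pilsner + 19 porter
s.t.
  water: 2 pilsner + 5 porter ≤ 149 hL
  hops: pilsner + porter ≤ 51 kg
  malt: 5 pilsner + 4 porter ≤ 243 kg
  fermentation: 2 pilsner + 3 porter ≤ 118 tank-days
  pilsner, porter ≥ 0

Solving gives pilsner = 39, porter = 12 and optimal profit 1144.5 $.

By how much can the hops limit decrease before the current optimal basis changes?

2.4

Binding constraints: hops, malt. The basis is B = [[1,1],[5,4]] with det -1.
Per unit decrease in hops, x* moves by d = (4, -5).
The basis stays optimal until porter reaches 0; allowable decrease = 2.4 kg.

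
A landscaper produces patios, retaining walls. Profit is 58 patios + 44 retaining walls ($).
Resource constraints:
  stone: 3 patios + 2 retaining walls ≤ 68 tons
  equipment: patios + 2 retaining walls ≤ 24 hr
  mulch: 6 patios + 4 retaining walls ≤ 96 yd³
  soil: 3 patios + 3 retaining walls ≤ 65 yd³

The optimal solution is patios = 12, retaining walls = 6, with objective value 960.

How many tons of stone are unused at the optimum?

stone used = 3·12 + 2·6 = 48; slack = 68 − 48 = 20.

20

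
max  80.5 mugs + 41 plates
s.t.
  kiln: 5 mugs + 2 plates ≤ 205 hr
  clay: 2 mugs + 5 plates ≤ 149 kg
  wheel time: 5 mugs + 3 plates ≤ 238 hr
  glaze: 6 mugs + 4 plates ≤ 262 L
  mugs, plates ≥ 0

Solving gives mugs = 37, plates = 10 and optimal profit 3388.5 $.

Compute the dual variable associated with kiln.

9.5

Check each constraint at x*: kiln 205/205 (tight); clay 124/149 (slack 25); wheel time 215/238 (slack 23); glaze 262/262 (tight).
Since clay, wheel time are not tight, their duals are 0.
The binding rows give the dual system: 5·y_kiln + 6·y_glaze = 80.5 and 2·y_kiln + 4·y_glaze = 41.
→ y_kiln = 9.5 and y_glaze = 5.5.
Shadow price of kiln = 9.5.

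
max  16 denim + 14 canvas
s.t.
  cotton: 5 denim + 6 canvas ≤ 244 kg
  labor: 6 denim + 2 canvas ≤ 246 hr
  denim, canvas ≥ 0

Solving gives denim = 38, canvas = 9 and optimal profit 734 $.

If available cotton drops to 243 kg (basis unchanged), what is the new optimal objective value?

732

Both cotton and labor are binding at x*.
Dual feasibility on the basic columns requires 5·y_cotton + 6·y_labor = 16, 6·y_cotton + 2·y_labor = 14.
Solving: y_cotton = 2, y_labor = 1.
Δz = y_cotton·Δb = 2 × (-1) = -2, so new z* = 734 − 2 = 732.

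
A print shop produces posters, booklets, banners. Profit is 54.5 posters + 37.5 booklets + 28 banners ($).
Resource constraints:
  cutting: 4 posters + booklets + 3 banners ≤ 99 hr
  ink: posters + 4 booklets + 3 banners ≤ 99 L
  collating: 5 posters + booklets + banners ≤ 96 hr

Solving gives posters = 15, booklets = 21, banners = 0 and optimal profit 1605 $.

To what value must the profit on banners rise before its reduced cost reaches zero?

30.5

At the optimum: cutting uses 81 of 99 (slack = 18); ink uses 99 of 99 (binding); collating uses 96 of 96 (binding).
By complementary slackness, y = 0 for the non-binding constraint.
The binding rows give the dual system: 1·y_ink + 5·y_collating = 54.5 and 4·y_ink + 1·y_collating = 37.5.
This yields shadow prices y_ink = 7, y_collating = 9.5.
banners enters the basis when its profit ≥ yᵀa₃ = 7·3 + 9.5·1 = 30.5.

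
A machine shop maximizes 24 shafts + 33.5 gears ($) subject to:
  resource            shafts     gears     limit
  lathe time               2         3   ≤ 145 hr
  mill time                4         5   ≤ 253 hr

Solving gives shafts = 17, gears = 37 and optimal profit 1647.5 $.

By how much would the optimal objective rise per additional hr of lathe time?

At the optimum: lathe time uses 145 of 145 (binding); mill time uses 253 of 253 (binding).
Dual feasibility on the basic columns requires 2·y_lathe time + 4·y_mill time = 24, 3·y_lathe time + 5·y_mill time = 33.5.
→ y_lathe time = 7 and y_mill time = 2.5.
Shadow price of lathe time = 7.

7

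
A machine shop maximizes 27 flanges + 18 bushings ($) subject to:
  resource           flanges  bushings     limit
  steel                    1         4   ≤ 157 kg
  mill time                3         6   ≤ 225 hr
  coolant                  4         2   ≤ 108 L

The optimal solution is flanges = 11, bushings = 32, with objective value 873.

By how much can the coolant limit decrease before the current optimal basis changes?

Binding constraints: mill time, coolant. The basis is B = [[3,6],[4,2]] with det -18.
Per unit decrease in coolant, x* moves by d = (-0.3333, 0.1667).
The basis stays optimal until flanges reaches 0; allowable decrease = 33 L.

33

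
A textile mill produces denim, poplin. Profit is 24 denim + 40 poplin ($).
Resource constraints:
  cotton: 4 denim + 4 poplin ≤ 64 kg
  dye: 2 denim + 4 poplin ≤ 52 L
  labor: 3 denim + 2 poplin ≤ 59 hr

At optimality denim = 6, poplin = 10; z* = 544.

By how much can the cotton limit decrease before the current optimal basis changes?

12

Binding constraints: cotton, dye. The basis is B = [[4,4],[2,4]] with det 8.
Per unit decrease in cotton, x* moves by d = (-0.5, 0.25).
The basis stays optimal until denim reaches 0; allowable decrease = 12 kg.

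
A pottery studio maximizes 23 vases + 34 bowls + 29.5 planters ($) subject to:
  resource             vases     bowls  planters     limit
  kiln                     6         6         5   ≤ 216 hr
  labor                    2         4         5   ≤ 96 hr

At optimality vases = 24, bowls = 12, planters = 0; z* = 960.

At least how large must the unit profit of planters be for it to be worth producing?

37.5

At the optimum: kiln uses 216 of 216 (binding); labor uses 96 of 96 (binding).
The binding rows give the dual system: 6·y_kiln + 2·y_labor = 23 and 6·y_kiln + 4·y_labor = 34.
Solving: y_kiln = 2, y_labor = 5.5.
planters enters the basis when its profit ≥ yᵀa₃ = 2·5 + 5.5·5 = 37.5.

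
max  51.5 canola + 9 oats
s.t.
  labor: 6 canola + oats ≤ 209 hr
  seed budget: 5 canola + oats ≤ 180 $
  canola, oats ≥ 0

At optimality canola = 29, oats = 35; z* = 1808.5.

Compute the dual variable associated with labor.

6.5

Both labor and seed budget are binding at x*.
From A_Bᵀ y = c: 6·y_labor + 5·y_seed budget = 51.5; 1·y_labor + 1·y_seed budget = 9.
→ y_labor = 6.5 and y_seed budget = 2.5.
Shadow price of labor = 6.5.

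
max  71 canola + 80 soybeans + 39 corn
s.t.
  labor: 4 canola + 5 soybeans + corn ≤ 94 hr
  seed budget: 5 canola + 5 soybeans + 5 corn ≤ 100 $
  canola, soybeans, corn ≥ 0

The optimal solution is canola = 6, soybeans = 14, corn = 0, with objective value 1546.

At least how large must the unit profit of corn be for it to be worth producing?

44

Both labor and seed budget are binding at x*.
The binding rows give the dual system: 4·y_labor + 5·y_seed budget = 71 and 5·y_labor + 5·y_seed budget = 80.
This yields shadow prices y_labor = 9, y_seed budget = 7.
corn enters the basis when its profit ≥ yᵀa₃ = 9·1 + 7·5 = 44.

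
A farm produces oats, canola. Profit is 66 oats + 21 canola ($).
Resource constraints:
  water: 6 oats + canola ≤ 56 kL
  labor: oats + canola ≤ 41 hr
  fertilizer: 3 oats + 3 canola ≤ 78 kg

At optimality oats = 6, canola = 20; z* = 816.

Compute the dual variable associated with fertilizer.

4

Check each constraint at x*: water 56/56 (tight); labor 26/41 (slack 15); fertilizer 78/78 (tight).
Slack constraints have shadow price 0 (complementary slackness).
Dual feasibility on the basic columns requires 6·y_water + 3·y_fertilizer = 66, 1·y_water + 3·y_fertilizer = 21.
Solving: y_water = 9, y_fertilizer = 4.
Shadow price of fertilizer = 4.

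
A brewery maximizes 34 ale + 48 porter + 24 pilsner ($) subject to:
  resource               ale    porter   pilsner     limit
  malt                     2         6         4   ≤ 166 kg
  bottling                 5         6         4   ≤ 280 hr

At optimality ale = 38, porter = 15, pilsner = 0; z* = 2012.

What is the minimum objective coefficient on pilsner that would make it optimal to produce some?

Both malt and bottling are binding at x*.
Dual feasibility on the basic columns requires 2·y_malt + 5·y_bottling = 34, 6·y_malt + 6·y_bottling = 48.
→ y_malt = 2 and y_bottling = 6.
pilsner enters the basis when its profit ≥ yᵀa₃ = 2·4 + 6·4 = 32.

32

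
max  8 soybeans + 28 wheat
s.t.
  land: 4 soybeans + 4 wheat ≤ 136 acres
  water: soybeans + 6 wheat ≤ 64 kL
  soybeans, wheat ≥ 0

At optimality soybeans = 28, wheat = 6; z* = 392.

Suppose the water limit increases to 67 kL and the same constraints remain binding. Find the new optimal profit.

Check each constraint at x*: land 136/136 (tight); water 64/64 (tight).
Dual feasibility on the basic columns requires 4·y_land + 1·y_water = 8, 4·y_land + 6·y_water = 28.
→ y_land = 1 and y_water = 4.
Δz = y_water·Δb = 4 × (3) = 12, so new z* = 392 + 12 = 404.

404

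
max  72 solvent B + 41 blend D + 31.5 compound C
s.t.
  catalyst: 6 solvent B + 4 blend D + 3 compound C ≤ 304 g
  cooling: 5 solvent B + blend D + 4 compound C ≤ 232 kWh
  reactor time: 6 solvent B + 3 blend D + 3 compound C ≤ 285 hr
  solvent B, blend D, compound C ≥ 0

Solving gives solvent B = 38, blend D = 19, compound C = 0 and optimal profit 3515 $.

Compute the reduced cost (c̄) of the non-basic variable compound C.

-4.5

Check each constraint at x*: catalyst 304/304 (tight); cooling 209/232 (slack 23); reactor time 285/285 (tight).
Since cooling is not tight, its dual is 0.
The binding rows give the dual system: 6·y_catalyst + 6·y_reactor time = 72 and 4·y_catalyst + 3·y_reactor time = 41.
Solving: y_catalyst = 5, y_reactor time = 7.
Reduced cost of compound C: c₃ − yᵀa₃ = 31.5 − (5·3 + 7·3) = 31.5 − 36 = -4.5.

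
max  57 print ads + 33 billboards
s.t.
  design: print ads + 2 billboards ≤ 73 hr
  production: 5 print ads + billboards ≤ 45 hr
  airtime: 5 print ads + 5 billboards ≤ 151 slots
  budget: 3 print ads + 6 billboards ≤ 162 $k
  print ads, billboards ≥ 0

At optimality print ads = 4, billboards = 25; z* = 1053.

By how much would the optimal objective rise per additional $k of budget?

Binding: production and budget. Non-binding: design (19 unused), airtime (6 unused).
Slack constraints have shadow price 0 (complementary slackness).
From A_Bᵀ y = c: 5·y_production + 3·y_budget = 57; 1·y_production + 6·y_budget = 33.
→ y_production = 9 and y_budget = 4.
Shadow price of budget = 4.

4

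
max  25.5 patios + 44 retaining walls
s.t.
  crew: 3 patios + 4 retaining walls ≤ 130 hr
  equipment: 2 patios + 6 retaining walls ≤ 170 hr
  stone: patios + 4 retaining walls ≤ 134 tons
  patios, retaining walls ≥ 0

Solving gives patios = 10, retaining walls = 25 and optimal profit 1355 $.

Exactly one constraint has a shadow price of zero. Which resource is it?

crew: 130/130 (binding)
equipment: 170/170 (binding)
stone: 110/134 (slack 24)
By complementary slackness, a constraint with positive slack has shadow price 0 → stone.

stone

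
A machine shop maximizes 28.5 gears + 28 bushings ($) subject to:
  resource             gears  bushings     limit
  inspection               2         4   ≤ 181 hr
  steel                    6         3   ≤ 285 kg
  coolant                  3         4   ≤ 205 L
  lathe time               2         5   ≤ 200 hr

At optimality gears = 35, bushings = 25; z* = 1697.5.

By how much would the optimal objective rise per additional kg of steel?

Check each constraint at x*: inspection 170/181 (slack 11); steel 285/285 (tight); coolant 205/205 (tight); lathe time 195/200 (slack 5).
Slack constraints have shadow price 0 (complementary slackness).
The binding rows give the dual system: 6·y_steel + 3·y_coolant = 28.5 and 3·y_steel + 4·y_coolant = 28.
This yields shadow prices y_steel = 2, y_coolant = 5.5.
Shadow price of steel = 2.

2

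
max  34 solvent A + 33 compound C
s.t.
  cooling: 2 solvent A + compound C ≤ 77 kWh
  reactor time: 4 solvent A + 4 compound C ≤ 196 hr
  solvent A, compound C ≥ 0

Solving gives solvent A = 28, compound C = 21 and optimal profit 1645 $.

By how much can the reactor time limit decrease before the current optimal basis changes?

Binding constraints: cooling, reactor time. The basis is B = [[2,1],[4,4]] with det 4.
Per unit decrease in reactor time, x* moves by d = (0.25, -0.5).
The basis stays optimal until compound C reaches 0; allowable decrease = 42 hr.

42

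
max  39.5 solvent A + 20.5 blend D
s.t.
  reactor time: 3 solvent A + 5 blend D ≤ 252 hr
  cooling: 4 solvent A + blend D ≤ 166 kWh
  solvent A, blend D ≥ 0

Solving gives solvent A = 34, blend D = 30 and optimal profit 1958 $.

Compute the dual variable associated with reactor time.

Check each constraint at x*: reactor time 252/252 (tight); cooling 166/166 (tight).
From A_Bᵀ y = c: 3·y_reactor time + 4·y_cooling = 39.5; 5·y_reactor time + 1·y_cooling = 20.5.
→ y_reactor time = 2.5 and y_cooling = 8.
Shadow price of reactor time = 2.5.

2.5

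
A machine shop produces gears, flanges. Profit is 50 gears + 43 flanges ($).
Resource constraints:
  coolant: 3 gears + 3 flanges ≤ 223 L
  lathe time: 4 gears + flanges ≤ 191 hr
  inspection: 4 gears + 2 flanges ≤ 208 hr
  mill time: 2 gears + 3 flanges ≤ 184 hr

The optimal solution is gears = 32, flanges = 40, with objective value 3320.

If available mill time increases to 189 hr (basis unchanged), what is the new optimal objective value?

3365

At the optimum: coolant uses 216 of 223 (slack = 7); lathe time uses 168 of 191 (slack = 23); inspection uses 208 of 208 (binding); mill time uses 184 of 184 (binding).
By complementary slackness, y = 0 for the non-binding constraints.
The binding rows give the dual system: 4·y_inspection + 2·y_mill time = 50 and 2·y_inspection + 3·y_mill time = 43.
Solving: y_inspection = 8, y_mill time = 9.
Δz = y_mill time·Δb = 9 × (5) = 45, so new z* = 3320 + 45 = 3365.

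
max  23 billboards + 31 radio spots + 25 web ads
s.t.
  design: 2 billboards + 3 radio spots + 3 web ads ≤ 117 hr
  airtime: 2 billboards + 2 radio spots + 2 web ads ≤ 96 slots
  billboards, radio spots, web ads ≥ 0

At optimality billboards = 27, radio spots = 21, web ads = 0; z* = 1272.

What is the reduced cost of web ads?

-6

At the optimum: design uses 117 of 117 (binding); airtime uses 96 of 96 (binding).
From A_Bᵀ y = c: 2·y_design + 2·y_airtime = 23; 3·y_design + 2·y_airtime = 31.
This yields shadow prices y_design = 8, y_airtime = 3.5.
Reduced cost of web ads: c₃ − yᵀa₃ = 25 − (8·3 + 3.5·2) = 25 − 31 = -6.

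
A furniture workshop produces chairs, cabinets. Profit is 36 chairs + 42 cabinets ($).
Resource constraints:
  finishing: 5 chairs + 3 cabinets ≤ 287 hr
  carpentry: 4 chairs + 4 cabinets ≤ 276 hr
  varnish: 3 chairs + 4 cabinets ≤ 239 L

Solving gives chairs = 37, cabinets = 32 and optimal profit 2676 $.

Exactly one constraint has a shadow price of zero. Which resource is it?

finishing

finishing: 281/287 (slack 6)
carpentry: 276/276 (binding)
varnish: 239/239 (binding)
By complementary slackness, a constraint with positive slack has shadow price 0 → finishing.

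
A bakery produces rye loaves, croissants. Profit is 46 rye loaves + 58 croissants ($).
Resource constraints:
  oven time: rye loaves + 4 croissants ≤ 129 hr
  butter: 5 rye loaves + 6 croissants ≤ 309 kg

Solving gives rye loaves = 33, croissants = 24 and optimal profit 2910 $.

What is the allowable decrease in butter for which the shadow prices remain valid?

115.5

Binding constraints: oven time, butter. The basis is B = [[1,4],[5,6]] with det -14.
Per unit decrease in butter, x* moves by d = (-0.2857, 0.0714).
The basis stays optimal until rye loaves reaches 0; allowable decrease = 115.5 kg.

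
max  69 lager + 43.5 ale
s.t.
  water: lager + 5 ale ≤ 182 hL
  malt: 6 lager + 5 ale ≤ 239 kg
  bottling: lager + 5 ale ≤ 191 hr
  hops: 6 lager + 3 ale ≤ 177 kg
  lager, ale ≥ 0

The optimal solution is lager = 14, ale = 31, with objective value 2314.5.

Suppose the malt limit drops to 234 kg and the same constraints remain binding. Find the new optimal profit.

2292

Binding: malt and hops. Non-binding: water (13 unused), bottling (22 unused).
Slack constraints have shadow price 0 (complementary slackness).
The binding rows give the dual system: 6·y_malt + 6·y_hops = 69 and 5·y_malt + 3·y_hops = 43.5.
This yields shadow prices y_malt = 4.5, y_hops = 7.
Δz = y_malt·Δb = 4.5 × (-5) = -22.5, so new z* = 2314.5 − 22.5 = 2292.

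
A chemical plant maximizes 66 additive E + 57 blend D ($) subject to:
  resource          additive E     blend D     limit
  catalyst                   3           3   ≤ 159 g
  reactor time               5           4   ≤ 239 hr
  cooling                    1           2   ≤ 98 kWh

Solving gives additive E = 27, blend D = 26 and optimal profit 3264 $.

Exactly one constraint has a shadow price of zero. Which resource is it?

catalyst: 159/159 (binding)
reactor time: 239/239 (binding)
cooling: 79/98 (slack 19)
By complementary slackness, a constraint with positive slack has shadow price 0 → cooling.

cooling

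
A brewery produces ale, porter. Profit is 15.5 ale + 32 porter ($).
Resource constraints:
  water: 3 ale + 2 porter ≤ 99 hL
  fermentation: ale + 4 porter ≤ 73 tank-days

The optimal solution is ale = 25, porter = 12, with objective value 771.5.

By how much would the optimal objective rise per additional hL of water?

At the optimum: water uses 99 of 99 (binding); fermentation uses 73 of 73 (binding).
The binding rows give the dual system: 3·y_water + 1·y_fermentation = 15.5 and 2·y_water + 4·y_fermentation = 32.
→ y_water = 3 and y_fermentation = 6.5.
Shadow price of water = 3.

3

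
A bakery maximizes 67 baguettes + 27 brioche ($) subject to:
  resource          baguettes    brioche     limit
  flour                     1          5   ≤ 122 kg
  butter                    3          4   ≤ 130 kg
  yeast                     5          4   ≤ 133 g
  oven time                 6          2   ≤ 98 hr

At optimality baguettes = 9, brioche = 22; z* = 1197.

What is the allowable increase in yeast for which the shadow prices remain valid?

1.5

Binding constraints: yeast, oven time. The basis is B = [[5,4],[6,2]] with det -14.
Per unit increase in yeast, x* moves by d = (-0.1429, 0.4286).
The basis stays optimal until flour becomes binding; allowable increase = 1.5 g.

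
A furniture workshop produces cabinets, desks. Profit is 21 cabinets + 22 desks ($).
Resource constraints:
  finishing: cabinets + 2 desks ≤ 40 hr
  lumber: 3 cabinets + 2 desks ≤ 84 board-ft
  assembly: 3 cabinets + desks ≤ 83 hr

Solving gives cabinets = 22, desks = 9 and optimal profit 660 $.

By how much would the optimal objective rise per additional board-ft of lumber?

5

At the optimum: finishing uses 40 of 40 (binding); lumber uses 84 of 84 (binding); assembly uses 75 of 83 (slack = 8).
Since assembly is not tight, its dual is 0.
The binding rows give the dual system: 1·y_finishing + 3·y_lumber = 21 and 2·y_finishing + 2·y_lumber = 22.
→ y_finishing = 6 and y_lumber = 5.
Shadow price of lumber = 5.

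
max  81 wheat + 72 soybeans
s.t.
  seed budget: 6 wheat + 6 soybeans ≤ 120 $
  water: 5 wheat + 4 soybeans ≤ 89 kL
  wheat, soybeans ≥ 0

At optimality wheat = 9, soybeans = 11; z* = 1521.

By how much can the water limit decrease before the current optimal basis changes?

Binding constraints: seed budget, water. The basis is B = [[6,6],[5,4]] with det -6.
Per unit decrease in water, x* moves by d = (-1, 1).
The basis stays optimal until wheat reaches 0; allowable decrease = 9 kL.

9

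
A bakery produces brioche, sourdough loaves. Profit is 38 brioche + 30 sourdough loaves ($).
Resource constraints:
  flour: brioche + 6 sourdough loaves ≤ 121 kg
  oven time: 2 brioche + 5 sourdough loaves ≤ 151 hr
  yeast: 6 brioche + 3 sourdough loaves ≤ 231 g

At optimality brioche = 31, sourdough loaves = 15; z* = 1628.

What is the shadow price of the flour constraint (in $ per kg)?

At the optimum: flour uses 121 of 121 (binding); oven time uses 137 of 151 (slack = 14); yeast uses 231 of 231 (binding).
By complementary slackness, y = 0 for the non-binding constraint.
The binding rows give the dual system: 1·y_flour + 6·y_yeast = 38 and 6·y_flour + 3·y_yeast = 30.
This yields shadow prices y_flour = 2, y_yeast = 6.
Shadow price of flour = 2.

2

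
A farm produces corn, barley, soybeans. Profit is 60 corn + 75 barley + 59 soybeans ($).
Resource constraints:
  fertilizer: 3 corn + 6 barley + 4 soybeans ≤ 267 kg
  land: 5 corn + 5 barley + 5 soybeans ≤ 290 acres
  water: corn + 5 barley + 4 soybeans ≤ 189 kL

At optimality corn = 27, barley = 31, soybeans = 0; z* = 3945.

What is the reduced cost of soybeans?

-6

At the optimum: fertilizer uses 267 of 267 (binding); land uses 290 of 290 (binding); water uses 182 of 189 (slack = 7).
Since water is not tight, its dual is 0.
Dual feasibility on the basic columns requires 3·y_fertilizer + 5·y_land = 60, 6·y_fertilizer + 5·y_land = 75.
→ y_fertilizer = 5 and y_land = 9.
Reduced cost of soybeans: c₃ − yᵀa₃ = 59 − (5·4 + 9·5) = 59 − 65 = -6.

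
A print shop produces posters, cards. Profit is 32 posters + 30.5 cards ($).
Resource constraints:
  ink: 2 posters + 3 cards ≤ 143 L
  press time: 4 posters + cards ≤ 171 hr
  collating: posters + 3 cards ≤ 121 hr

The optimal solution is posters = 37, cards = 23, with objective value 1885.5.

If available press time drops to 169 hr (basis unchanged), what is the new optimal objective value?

Binding: ink and press time. Non-binding: collating (15 unused).
Slack constraints have shadow price 0 (complementary slackness).
From A_Bᵀ y = c: 2·y_ink + 4·y_press time = 32; 3·y_ink + 1·y_press time = 30.5.
This yields shadow prices y_ink = 9, y_press time = 3.5.
Δz = y_press time·Δb = 3.5 × (-2) = -7, so new z* = 1885.5 − 7 = 1878.5.

1878.5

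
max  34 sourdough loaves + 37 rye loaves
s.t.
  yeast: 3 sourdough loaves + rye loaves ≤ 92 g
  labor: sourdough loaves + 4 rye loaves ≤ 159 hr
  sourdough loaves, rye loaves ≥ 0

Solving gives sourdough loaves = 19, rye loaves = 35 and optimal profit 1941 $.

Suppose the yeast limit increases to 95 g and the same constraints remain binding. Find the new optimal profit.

1968

Both yeast and labor are binding at x*.
Dual feasibility on the basic columns requires 3·y_yeast + 1·y_labor = 34, 1·y_yeast + 4·y_labor = 37.
→ y_yeast = 9 and y_labor = 7.
Δz = y_yeast·Δb = 9 × (3) = 27, so new z* = 1941 + 27 = 1968.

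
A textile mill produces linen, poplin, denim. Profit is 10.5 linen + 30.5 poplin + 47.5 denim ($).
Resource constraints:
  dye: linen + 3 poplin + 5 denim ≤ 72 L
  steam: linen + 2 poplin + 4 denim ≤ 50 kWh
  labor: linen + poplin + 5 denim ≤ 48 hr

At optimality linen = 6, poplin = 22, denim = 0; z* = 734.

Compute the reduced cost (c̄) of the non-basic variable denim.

Binding: dye and steam. Non-binding: labor (20 unused).
By complementary slackness, y = 0 for the non-binding constraint.
From A_Bᵀ y = c: 1·y_dye + 1·y_steam = 10.5; 3·y_dye + 2·y_steam = 30.5.
Solving: y_dye = 9.5, y_steam = 1.
Reduced cost of denim: c₃ − yᵀa₃ = 47.5 − (9.5·5 + 1·4) = 47.5 − 51.5 = -4.

-4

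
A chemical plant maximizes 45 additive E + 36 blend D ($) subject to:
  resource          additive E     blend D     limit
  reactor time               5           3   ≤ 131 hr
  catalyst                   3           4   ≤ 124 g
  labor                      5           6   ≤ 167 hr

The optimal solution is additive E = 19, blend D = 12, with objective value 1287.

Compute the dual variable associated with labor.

3

Check each constraint at x*: reactor time 131/131 (tight); catalyst 105/124 (slack 19); labor 167/167 (tight).
Slack constraints have shadow price 0 (complementary slackness).
The binding rows give the dual system: 5·y_reactor time + 5·y_labor = 45 and 3·y_reactor time + 6·y_labor = 36.
This yields shadow prices y_reactor time = 6, y_labor = 3.
Shadow price of labor = 3.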